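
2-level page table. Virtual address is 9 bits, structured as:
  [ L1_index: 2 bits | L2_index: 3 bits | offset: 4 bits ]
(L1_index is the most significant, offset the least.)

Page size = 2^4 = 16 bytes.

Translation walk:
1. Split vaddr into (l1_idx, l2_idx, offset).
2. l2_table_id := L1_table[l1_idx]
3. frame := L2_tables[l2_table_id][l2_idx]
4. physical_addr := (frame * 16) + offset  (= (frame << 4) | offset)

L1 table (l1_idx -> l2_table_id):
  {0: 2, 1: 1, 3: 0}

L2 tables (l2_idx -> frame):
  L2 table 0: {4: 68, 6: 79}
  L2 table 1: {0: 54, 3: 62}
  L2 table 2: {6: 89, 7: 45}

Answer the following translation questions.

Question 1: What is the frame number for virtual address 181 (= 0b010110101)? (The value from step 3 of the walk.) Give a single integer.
vaddr = 181: l1_idx=1, l2_idx=3
L1[1] = 1; L2[1][3] = 62

Answer: 62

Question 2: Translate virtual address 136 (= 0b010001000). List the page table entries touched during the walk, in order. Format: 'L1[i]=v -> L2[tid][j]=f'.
vaddr = 136 = 0b010001000
Split: l1_idx=1, l2_idx=0, offset=8

Answer: L1[1]=1 -> L2[1][0]=54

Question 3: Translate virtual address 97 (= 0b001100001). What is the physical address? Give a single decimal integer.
Answer: 1425

Derivation:
vaddr = 97 = 0b001100001
Split: l1_idx=0, l2_idx=6, offset=1
L1[0] = 2
L2[2][6] = 89
paddr = 89 * 16 + 1 = 1425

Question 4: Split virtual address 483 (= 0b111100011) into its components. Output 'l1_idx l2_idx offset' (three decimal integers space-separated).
Answer: 3 6 3

Derivation:
vaddr = 483 = 0b111100011
  top 2 bits -> l1_idx = 3
  next 3 bits -> l2_idx = 6
  bottom 4 bits -> offset = 3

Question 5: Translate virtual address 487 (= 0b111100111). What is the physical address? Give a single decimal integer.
vaddr = 487 = 0b111100111
Split: l1_idx=3, l2_idx=6, offset=7
L1[3] = 0
L2[0][6] = 79
paddr = 79 * 16 + 7 = 1271

Answer: 1271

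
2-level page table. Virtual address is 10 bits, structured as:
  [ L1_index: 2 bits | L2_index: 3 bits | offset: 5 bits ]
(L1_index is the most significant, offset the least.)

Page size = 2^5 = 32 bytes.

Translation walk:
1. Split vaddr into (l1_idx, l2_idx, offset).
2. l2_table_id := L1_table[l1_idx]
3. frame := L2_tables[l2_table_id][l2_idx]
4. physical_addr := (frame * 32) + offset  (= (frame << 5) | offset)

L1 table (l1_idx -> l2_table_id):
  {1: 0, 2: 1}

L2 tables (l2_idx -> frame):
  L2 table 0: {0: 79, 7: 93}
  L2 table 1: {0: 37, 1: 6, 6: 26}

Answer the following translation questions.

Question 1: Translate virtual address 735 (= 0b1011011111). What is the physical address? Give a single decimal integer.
vaddr = 735 = 0b1011011111
Split: l1_idx=2, l2_idx=6, offset=31
L1[2] = 1
L2[1][6] = 26
paddr = 26 * 32 + 31 = 863

Answer: 863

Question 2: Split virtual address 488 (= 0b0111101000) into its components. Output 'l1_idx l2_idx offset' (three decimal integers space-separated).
vaddr = 488 = 0b0111101000
  top 2 bits -> l1_idx = 1
  next 3 bits -> l2_idx = 7
  bottom 5 bits -> offset = 8

Answer: 1 7 8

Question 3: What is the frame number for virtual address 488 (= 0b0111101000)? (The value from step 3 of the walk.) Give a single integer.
Answer: 93

Derivation:
vaddr = 488: l1_idx=1, l2_idx=7
L1[1] = 0; L2[0][7] = 93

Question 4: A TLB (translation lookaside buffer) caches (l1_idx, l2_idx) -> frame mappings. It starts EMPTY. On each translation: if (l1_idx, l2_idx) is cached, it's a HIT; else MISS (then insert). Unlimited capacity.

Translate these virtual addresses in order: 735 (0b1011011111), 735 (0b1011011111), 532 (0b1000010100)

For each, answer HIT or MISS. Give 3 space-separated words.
Answer: MISS HIT MISS

Derivation:
vaddr=735: (2,6) not in TLB -> MISS, insert
vaddr=735: (2,6) in TLB -> HIT
vaddr=532: (2,0) not in TLB -> MISS, insert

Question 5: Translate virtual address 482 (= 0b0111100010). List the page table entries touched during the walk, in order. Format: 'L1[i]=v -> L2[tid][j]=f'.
vaddr = 482 = 0b0111100010
Split: l1_idx=1, l2_idx=7, offset=2

Answer: L1[1]=0 -> L2[0][7]=93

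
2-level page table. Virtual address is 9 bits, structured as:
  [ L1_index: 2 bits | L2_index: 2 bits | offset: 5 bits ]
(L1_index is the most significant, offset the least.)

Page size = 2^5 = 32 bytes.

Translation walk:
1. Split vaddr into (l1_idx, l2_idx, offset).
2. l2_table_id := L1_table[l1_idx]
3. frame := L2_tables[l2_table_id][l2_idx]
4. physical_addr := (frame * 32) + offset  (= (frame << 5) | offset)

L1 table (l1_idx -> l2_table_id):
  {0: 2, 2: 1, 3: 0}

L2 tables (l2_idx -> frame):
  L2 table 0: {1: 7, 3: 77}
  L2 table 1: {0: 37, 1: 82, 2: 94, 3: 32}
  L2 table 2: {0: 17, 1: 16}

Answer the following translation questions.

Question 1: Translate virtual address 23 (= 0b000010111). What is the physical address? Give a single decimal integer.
vaddr = 23 = 0b000010111
Split: l1_idx=0, l2_idx=0, offset=23
L1[0] = 2
L2[2][0] = 17
paddr = 17 * 32 + 23 = 567

Answer: 567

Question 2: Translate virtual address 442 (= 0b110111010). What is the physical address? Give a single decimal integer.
Answer: 250

Derivation:
vaddr = 442 = 0b110111010
Split: l1_idx=3, l2_idx=1, offset=26
L1[3] = 0
L2[0][1] = 7
paddr = 7 * 32 + 26 = 250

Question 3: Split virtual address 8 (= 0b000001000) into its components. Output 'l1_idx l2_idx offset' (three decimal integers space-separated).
vaddr = 8 = 0b000001000
  top 2 bits -> l1_idx = 0
  next 2 bits -> l2_idx = 0
  bottom 5 bits -> offset = 8

Answer: 0 0 8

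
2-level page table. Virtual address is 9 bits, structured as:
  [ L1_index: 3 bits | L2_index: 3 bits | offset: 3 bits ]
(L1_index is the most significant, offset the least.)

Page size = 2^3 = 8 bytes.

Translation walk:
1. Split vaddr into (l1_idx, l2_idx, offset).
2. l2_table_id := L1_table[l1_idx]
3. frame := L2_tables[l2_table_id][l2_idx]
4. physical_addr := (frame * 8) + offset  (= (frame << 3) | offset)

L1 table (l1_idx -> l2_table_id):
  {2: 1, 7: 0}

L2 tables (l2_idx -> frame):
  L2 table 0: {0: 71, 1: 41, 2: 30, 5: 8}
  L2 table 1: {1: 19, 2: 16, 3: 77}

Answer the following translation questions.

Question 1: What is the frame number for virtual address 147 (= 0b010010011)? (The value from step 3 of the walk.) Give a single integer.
Answer: 16

Derivation:
vaddr = 147: l1_idx=2, l2_idx=2
L1[2] = 1; L2[1][2] = 16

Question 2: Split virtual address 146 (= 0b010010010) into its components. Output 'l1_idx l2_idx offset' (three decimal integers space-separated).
Answer: 2 2 2

Derivation:
vaddr = 146 = 0b010010010
  top 3 bits -> l1_idx = 2
  next 3 bits -> l2_idx = 2
  bottom 3 bits -> offset = 2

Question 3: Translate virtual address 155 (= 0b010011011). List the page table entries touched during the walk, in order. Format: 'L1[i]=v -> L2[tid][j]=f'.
Answer: L1[2]=1 -> L2[1][3]=77

Derivation:
vaddr = 155 = 0b010011011
Split: l1_idx=2, l2_idx=3, offset=3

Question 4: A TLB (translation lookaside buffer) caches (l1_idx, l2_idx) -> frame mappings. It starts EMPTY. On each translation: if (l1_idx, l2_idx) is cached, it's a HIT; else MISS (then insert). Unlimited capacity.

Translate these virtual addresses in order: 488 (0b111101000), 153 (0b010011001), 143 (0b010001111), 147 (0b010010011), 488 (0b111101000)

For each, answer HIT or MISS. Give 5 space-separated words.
Answer: MISS MISS MISS MISS HIT

Derivation:
vaddr=488: (7,5) not in TLB -> MISS, insert
vaddr=153: (2,3) not in TLB -> MISS, insert
vaddr=143: (2,1) not in TLB -> MISS, insert
vaddr=147: (2,2) not in TLB -> MISS, insert
vaddr=488: (7,5) in TLB -> HIT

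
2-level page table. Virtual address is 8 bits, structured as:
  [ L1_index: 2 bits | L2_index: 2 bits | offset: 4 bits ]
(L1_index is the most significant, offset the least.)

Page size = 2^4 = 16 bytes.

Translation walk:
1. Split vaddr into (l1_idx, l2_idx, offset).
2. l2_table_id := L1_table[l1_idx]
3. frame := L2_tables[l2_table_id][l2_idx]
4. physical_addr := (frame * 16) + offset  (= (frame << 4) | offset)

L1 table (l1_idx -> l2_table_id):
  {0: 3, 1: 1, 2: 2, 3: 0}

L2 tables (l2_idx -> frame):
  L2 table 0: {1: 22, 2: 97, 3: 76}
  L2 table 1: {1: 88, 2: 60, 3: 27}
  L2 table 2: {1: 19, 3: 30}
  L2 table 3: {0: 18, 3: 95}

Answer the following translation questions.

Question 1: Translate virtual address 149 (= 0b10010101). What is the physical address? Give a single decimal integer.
vaddr = 149 = 0b10010101
Split: l1_idx=2, l2_idx=1, offset=5
L1[2] = 2
L2[2][1] = 19
paddr = 19 * 16 + 5 = 309

Answer: 309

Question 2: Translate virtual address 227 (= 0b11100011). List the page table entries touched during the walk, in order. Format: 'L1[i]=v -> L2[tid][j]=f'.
Answer: L1[3]=0 -> L2[0][2]=97

Derivation:
vaddr = 227 = 0b11100011
Split: l1_idx=3, l2_idx=2, offset=3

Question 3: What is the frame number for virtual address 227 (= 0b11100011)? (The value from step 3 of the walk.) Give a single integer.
Answer: 97

Derivation:
vaddr = 227: l1_idx=3, l2_idx=2
L1[3] = 0; L2[0][2] = 97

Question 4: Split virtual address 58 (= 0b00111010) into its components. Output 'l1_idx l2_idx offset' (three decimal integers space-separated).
Answer: 0 3 10

Derivation:
vaddr = 58 = 0b00111010
  top 2 bits -> l1_idx = 0
  next 2 bits -> l2_idx = 3
  bottom 4 bits -> offset = 10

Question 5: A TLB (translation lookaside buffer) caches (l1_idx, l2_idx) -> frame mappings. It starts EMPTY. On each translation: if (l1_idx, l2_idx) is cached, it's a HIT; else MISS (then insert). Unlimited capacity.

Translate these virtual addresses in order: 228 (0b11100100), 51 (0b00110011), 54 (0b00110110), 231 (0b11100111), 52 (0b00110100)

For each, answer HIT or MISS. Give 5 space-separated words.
Answer: MISS MISS HIT HIT HIT

Derivation:
vaddr=228: (3,2) not in TLB -> MISS, insert
vaddr=51: (0,3) not in TLB -> MISS, insert
vaddr=54: (0,3) in TLB -> HIT
vaddr=231: (3,2) in TLB -> HIT
vaddr=52: (0,3) in TLB -> HIT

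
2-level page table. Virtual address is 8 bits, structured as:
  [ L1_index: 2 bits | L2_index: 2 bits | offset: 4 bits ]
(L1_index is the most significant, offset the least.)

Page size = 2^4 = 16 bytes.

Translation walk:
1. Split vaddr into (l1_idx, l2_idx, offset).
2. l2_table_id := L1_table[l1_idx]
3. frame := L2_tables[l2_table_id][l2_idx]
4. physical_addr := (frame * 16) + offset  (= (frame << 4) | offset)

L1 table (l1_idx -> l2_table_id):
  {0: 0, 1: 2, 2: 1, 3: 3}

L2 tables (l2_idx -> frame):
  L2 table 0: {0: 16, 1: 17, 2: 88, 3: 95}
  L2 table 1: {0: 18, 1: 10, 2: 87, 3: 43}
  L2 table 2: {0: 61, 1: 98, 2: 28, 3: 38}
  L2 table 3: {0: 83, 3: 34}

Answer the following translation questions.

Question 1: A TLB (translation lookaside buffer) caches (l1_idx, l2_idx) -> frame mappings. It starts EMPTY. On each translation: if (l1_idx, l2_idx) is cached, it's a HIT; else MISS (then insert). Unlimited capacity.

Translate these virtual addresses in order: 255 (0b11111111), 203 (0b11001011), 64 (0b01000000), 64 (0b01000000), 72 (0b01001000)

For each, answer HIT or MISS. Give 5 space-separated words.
Answer: MISS MISS MISS HIT HIT

Derivation:
vaddr=255: (3,3) not in TLB -> MISS, insert
vaddr=203: (3,0) not in TLB -> MISS, insert
vaddr=64: (1,0) not in TLB -> MISS, insert
vaddr=64: (1,0) in TLB -> HIT
vaddr=72: (1,0) in TLB -> HIT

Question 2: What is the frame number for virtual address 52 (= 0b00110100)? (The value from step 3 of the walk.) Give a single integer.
Answer: 95

Derivation:
vaddr = 52: l1_idx=0, l2_idx=3
L1[0] = 0; L2[0][3] = 95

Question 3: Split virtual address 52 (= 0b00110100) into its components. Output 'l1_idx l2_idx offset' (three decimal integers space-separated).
vaddr = 52 = 0b00110100
  top 2 bits -> l1_idx = 0
  next 2 bits -> l2_idx = 3
  bottom 4 bits -> offset = 4

Answer: 0 3 4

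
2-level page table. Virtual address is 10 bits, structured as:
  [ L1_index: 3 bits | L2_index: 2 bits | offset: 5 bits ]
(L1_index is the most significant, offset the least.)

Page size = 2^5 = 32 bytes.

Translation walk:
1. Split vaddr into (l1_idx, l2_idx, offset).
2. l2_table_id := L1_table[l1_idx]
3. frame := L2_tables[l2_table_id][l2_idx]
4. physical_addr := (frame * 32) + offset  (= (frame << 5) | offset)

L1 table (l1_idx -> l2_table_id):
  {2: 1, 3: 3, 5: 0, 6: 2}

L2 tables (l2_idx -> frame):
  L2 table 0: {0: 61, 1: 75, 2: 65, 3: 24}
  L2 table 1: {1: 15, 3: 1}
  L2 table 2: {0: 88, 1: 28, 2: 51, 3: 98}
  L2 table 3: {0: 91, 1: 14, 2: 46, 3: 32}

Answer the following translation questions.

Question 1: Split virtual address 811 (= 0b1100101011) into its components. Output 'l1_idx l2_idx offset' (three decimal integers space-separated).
vaddr = 811 = 0b1100101011
  top 3 bits -> l1_idx = 6
  next 2 bits -> l2_idx = 1
  bottom 5 bits -> offset = 11

Answer: 6 1 11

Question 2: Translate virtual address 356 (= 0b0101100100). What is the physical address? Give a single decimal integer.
vaddr = 356 = 0b0101100100
Split: l1_idx=2, l2_idx=3, offset=4
L1[2] = 1
L2[1][3] = 1
paddr = 1 * 32 + 4 = 36

Answer: 36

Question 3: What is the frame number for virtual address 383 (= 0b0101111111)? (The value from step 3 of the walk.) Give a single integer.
vaddr = 383: l1_idx=2, l2_idx=3
L1[2] = 1; L2[1][3] = 1

Answer: 1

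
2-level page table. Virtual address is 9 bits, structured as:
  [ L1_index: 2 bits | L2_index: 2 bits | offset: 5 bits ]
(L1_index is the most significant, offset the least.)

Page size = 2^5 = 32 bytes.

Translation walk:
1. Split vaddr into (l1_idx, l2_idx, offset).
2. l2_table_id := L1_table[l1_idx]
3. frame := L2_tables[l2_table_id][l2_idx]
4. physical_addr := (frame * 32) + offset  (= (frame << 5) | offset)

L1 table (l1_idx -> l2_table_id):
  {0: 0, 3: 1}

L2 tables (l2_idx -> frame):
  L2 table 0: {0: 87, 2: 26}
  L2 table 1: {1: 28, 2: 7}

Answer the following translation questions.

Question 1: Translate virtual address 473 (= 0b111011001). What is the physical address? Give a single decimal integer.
vaddr = 473 = 0b111011001
Split: l1_idx=3, l2_idx=2, offset=25
L1[3] = 1
L2[1][2] = 7
paddr = 7 * 32 + 25 = 249

Answer: 249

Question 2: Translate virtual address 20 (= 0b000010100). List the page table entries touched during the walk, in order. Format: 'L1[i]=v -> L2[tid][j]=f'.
Answer: L1[0]=0 -> L2[0][0]=87

Derivation:
vaddr = 20 = 0b000010100
Split: l1_idx=0, l2_idx=0, offset=20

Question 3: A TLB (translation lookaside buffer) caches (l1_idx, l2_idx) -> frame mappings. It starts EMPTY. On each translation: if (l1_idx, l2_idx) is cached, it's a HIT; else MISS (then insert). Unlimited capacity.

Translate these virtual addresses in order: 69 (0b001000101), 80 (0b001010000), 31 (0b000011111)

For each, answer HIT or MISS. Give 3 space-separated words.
Answer: MISS HIT MISS

Derivation:
vaddr=69: (0,2) not in TLB -> MISS, insert
vaddr=80: (0,2) in TLB -> HIT
vaddr=31: (0,0) not in TLB -> MISS, insert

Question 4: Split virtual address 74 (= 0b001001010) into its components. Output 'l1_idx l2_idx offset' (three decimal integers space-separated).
vaddr = 74 = 0b001001010
  top 2 bits -> l1_idx = 0
  next 2 bits -> l2_idx = 2
  bottom 5 bits -> offset = 10

Answer: 0 2 10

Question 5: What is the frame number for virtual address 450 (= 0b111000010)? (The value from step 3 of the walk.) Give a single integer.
Answer: 7

Derivation:
vaddr = 450: l1_idx=3, l2_idx=2
L1[3] = 1; L2[1][2] = 7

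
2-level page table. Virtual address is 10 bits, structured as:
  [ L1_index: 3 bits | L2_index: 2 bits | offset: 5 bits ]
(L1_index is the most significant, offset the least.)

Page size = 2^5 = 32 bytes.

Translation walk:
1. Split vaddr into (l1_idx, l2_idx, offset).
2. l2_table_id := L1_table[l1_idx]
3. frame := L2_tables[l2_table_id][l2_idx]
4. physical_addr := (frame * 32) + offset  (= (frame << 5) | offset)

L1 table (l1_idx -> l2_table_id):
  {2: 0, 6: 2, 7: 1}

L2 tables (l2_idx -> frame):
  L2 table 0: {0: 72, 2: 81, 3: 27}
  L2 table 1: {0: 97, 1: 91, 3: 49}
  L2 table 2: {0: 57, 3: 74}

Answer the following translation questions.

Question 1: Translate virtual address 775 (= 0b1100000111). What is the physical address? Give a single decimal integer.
vaddr = 775 = 0b1100000111
Split: l1_idx=6, l2_idx=0, offset=7
L1[6] = 2
L2[2][0] = 57
paddr = 57 * 32 + 7 = 1831

Answer: 1831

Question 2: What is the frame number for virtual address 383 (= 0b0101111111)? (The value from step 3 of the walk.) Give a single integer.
vaddr = 383: l1_idx=2, l2_idx=3
L1[2] = 0; L2[0][3] = 27

Answer: 27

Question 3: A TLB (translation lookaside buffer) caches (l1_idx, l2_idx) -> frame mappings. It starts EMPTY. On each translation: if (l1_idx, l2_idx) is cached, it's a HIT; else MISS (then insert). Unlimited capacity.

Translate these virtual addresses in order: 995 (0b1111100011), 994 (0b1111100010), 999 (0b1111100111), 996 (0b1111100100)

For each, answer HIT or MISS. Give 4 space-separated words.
vaddr=995: (7,3) not in TLB -> MISS, insert
vaddr=994: (7,3) in TLB -> HIT
vaddr=999: (7,3) in TLB -> HIT
vaddr=996: (7,3) in TLB -> HIT

Answer: MISS HIT HIT HIT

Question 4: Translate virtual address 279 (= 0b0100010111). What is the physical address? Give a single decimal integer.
Answer: 2327

Derivation:
vaddr = 279 = 0b0100010111
Split: l1_idx=2, l2_idx=0, offset=23
L1[2] = 0
L2[0][0] = 72
paddr = 72 * 32 + 23 = 2327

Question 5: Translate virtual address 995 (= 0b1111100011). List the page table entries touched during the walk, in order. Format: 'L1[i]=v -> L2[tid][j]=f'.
Answer: L1[7]=1 -> L2[1][3]=49

Derivation:
vaddr = 995 = 0b1111100011
Split: l1_idx=7, l2_idx=3, offset=3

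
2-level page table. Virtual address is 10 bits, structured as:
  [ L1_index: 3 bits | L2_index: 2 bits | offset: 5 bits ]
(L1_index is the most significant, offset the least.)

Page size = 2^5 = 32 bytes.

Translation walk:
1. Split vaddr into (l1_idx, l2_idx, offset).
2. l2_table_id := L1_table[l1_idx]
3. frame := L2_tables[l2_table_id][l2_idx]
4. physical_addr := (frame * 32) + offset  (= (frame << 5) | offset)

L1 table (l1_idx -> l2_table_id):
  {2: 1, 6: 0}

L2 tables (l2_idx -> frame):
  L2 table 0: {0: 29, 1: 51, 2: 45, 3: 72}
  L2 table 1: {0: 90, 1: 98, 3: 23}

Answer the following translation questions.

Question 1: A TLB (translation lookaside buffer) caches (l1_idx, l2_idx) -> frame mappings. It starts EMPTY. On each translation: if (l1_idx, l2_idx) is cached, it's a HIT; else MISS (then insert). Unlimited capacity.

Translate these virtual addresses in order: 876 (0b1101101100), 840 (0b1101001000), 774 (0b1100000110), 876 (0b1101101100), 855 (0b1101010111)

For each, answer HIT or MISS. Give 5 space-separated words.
Answer: MISS MISS MISS HIT HIT

Derivation:
vaddr=876: (6,3) not in TLB -> MISS, insert
vaddr=840: (6,2) not in TLB -> MISS, insert
vaddr=774: (6,0) not in TLB -> MISS, insert
vaddr=876: (6,3) in TLB -> HIT
vaddr=855: (6,2) in TLB -> HIT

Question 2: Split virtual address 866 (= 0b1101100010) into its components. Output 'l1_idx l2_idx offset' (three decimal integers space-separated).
Answer: 6 3 2

Derivation:
vaddr = 866 = 0b1101100010
  top 3 bits -> l1_idx = 6
  next 2 bits -> l2_idx = 3
  bottom 5 bits -> offset = 2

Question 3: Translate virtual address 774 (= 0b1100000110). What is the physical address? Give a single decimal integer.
vaddr = 774 = 0b1100000110
Split: l1_idx=6, l2_idx=0, offset=6
L1[6] = 0
L2[0][0] = 29
paddr = 29 * 32 + 6 = 934

Answer: 934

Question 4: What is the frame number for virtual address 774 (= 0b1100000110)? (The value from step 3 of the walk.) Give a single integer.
vaddr = 774: l1_idx=6, l2_idx=0
L1[6] = 0; L2[0][0] = 29

Answer: 29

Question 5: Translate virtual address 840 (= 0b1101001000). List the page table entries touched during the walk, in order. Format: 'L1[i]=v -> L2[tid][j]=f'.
Answer: L1[6]=0 -> L2[0][2]=45

Derivation:
vaddr = 840 = 0b1101001000
Split: l1_idx=6, l2_idx=2, offset=8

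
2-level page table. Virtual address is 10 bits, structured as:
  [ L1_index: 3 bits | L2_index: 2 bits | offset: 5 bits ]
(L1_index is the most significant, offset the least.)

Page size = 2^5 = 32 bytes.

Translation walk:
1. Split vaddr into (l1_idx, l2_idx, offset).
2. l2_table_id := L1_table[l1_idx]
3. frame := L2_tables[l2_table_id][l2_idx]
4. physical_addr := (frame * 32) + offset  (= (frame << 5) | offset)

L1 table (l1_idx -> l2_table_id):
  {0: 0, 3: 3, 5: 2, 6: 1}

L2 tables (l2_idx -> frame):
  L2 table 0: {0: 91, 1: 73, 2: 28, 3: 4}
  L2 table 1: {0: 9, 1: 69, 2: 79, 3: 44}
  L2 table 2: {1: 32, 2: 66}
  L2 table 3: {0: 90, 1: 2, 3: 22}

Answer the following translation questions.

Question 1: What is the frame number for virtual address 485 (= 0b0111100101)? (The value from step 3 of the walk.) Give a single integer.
Answer: 22

Derivation:
vaddr = 485: l1_idx=3, l2_idx=3
L1[3] = 3; L2[3][3] = 22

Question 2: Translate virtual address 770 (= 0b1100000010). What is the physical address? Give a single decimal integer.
vaddr = 770 = 0b1100000010
Split: l1_idx=6, l2_idx=0, offset=2
L1[6] = 1
L2[1][0] = 9
paddr = 9 * 32 + 2 = 290

Answer: 290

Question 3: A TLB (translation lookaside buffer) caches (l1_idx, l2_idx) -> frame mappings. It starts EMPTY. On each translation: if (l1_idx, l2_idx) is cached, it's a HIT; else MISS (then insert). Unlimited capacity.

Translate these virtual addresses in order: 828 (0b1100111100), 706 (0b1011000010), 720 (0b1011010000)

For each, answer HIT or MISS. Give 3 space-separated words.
vaddr=828: (6,1) not in TLB -> MISS, insert
vaddr=706: (5,2) not in TLB -> MISS, insert
vaddr=720: (5,2) in TLB -> HIT

Answer: MISS MISS HIT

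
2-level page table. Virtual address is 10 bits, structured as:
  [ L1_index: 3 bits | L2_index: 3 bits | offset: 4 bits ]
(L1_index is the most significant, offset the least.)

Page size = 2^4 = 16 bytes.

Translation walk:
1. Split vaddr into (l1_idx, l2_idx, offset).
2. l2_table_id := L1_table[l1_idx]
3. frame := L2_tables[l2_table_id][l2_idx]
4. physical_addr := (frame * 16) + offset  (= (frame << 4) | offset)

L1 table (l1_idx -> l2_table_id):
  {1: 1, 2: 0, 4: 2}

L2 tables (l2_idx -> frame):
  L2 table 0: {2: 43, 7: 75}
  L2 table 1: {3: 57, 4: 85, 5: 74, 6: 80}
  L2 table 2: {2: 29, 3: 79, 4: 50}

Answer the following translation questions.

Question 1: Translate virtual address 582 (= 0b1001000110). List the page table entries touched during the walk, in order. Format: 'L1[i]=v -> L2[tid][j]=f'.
Answer: L1[4]=2 -> L2[2][4]=50

Derivation:
vaddr = 582 = 0b1001000110
Split: l1_idx=4, l2_idx=4, offset=6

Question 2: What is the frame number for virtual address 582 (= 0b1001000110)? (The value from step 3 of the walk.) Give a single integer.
vaddr = 582: l1_idx=4, l2_idx=4
L1[4] = 2; L2[2][4] = 50

Answer: 50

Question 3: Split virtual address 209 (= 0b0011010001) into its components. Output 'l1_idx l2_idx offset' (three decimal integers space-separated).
vaddr = 209 = 0b0011010001
  top 3 bits -> l1_idx = 1
  next 3 bits -> l2_idx = 5
  bottom 4 bits -> offset = 1

Answer: 1 5 1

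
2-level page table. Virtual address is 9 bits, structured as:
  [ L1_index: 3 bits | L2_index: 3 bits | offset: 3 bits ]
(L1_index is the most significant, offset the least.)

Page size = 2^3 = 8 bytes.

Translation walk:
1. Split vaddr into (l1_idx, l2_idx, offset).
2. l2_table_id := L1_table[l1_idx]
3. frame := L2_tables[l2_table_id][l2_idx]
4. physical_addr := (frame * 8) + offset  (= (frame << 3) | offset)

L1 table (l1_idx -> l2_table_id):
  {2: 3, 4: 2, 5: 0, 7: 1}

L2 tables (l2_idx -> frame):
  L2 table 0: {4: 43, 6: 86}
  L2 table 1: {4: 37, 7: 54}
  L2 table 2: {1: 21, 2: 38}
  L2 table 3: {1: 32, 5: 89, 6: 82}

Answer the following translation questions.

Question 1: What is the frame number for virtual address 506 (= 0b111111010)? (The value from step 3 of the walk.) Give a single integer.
vaddr = 506: l1_idx=7, l2_idx=7
L1[7] = 1; L2[1][7] = 54

Answer: 54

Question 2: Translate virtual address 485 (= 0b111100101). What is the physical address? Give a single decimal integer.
Answer: 301

Derivation:
vaddr = 485 = 0b111100101
Split: l1_idx=7, l2_idx=4, offset=5
L1[7] = 1
L2[1][4] = 37
paddr = 37 * 8 + 5 = 301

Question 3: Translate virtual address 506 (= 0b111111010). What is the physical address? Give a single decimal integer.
vaddr = 506 = 0b111111010
Split: l1_idx=7, l2_idx=7, offset=2
L1[7] = 1
L2[1][7] = 54
paddr = 54 * 8 + 2 = 434

Answer: 434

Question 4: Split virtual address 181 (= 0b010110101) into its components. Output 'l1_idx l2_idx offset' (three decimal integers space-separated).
Answer: 2 6 5

Derivation:
vaddr = 181 = 0b010110101
  top 3 bits -> l1_idx = 2
  next 3 bits -> l2_idx = 6
  bottom 3 bits -> offset = 5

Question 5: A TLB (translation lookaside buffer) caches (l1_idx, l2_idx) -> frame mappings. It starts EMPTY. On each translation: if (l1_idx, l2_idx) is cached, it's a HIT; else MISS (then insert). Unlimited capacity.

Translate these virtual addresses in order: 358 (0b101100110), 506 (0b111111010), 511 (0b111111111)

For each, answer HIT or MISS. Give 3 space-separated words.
vaddr=358: (5,4) not in TLB -> MISS, insert
vaddr=506: (7,7) not in TLB -> MISS, insert
vaddr=511: (7,7) in TLB -> HIT

Answer: MISS MISS HIT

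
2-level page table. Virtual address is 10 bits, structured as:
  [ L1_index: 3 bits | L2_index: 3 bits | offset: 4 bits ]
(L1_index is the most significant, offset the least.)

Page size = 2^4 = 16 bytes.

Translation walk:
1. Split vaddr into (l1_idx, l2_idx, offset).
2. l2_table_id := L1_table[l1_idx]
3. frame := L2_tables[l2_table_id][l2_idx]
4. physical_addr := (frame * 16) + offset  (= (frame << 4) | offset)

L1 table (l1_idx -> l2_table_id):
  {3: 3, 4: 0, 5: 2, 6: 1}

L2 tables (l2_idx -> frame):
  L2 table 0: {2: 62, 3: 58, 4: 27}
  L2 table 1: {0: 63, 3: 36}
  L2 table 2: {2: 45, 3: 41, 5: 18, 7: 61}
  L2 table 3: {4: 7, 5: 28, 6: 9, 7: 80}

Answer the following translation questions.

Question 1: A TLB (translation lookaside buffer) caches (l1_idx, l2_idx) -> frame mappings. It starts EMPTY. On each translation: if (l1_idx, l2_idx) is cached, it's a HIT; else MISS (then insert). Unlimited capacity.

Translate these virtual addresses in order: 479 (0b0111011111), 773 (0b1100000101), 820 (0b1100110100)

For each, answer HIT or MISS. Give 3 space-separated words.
vaddr=479: (3,5) not in TLB -> MISS, insert
vaddr=773: (6,0) not in TLB -> MISS, insert
vaddr=820: (6,3) not in TLB -> MISS, insert

Answer: MISS MISS MISS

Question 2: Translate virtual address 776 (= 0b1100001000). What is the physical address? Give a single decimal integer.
Answer: 1016

Derivation:
vaddr = 776 = 0b1100001000
Split: l1_idx=6, l2_idx=0, offset=8
L1[6] = 1
L2[1][0] = 63
paddr = 63 * 16 + 8 = 1016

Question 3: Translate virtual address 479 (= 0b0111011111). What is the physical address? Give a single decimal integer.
vaddr = 479 = 0b0111011111
Split: l1_idx=3, l2_idx=5, offset=15
L1[3] = 3
L2[3][5] = 28
paddr = 28 * 16 + 15 = 463

Answer: 463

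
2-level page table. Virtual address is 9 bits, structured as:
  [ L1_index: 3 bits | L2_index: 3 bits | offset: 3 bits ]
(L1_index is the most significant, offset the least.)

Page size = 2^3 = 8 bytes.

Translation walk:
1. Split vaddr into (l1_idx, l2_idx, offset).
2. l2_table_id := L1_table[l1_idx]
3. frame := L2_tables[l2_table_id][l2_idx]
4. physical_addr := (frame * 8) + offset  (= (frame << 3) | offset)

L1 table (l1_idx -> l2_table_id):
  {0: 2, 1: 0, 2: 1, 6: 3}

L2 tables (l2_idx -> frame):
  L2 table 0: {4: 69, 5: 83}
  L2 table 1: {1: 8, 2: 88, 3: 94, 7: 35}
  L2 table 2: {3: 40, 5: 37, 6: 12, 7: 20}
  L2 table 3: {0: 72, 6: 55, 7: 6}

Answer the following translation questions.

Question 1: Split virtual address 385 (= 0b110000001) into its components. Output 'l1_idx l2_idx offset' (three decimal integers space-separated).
vaddr = 385 = 0b110000001
  top 3 bits -> l1_idx = 6
  next 3 bits -> l2_idx = 0
  bottom 3 bits -> offset = 1

Answer: 6 0 1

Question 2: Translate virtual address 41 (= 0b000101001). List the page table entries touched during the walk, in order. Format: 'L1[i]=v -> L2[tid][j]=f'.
Answer: L1[0]=2 -> L2[2][5]=37

Derivation:
vaddr = 41 = 0b000101001
Split: l1_idx=0, l2_idx=5, offset=1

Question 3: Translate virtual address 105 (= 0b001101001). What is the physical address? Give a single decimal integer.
vaddr = 105 = 0b001101001
Split: l1_idx=1, l2_idx=5, offset=1
L1[1] = 0
L2[0][5] = 83
paddr = 83 * 8 + 1 = 665

Answer: 665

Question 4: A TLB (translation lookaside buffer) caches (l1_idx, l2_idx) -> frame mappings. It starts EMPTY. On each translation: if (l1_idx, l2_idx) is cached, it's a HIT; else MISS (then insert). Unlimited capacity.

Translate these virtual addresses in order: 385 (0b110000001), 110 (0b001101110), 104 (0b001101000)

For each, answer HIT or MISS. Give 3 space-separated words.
vaddr=385: (6,0) not in TLB -> MISS, insert
vaddr=110: (1,5) not in TLB -> MISS, insert
vaddr=104: (1,5) in TLB -> HIT

Answer: MISS MISS HIT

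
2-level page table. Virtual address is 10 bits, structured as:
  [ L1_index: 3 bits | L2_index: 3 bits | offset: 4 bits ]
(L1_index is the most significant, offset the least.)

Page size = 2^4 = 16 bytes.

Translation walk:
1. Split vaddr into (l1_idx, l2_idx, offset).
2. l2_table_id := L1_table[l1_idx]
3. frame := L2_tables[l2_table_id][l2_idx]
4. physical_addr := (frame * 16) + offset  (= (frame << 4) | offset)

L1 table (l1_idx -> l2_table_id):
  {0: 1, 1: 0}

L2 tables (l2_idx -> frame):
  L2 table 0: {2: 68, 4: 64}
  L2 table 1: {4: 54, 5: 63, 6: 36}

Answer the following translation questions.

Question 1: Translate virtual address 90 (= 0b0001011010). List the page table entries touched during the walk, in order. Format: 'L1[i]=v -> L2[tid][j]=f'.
Answer: L1[0]=1 -> L2[1][5]=63

Derivation:
vaddr = 90 = 0b0001011010
Split: l1_idx=0, l2_idx=5, offset=10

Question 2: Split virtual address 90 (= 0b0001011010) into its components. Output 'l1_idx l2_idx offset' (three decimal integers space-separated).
vaddr = 90 = 0b0001011010
  top 3 bits -> l1_idx = 0
  next 3 bits -> l2_idx = 5
  bottom 4 bits -> offset = 10

Answer: 0 5 10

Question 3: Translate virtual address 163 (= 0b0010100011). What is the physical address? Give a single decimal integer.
vaddr = 163 = 0b0010100011
Split: l1_idx=1, l2_idx=2, offset=3
L1[1] = 0
L2[0][2] = 68
paddr = 68 * 16 + 3 = 1091

Answer: 1091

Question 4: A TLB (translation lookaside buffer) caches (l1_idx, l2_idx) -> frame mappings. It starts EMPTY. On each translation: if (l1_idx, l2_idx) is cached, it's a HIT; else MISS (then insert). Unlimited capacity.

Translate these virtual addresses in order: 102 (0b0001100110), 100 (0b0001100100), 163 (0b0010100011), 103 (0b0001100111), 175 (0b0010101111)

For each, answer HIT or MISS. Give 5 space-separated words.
vaddr=102: (0,6) not in TLB -> MISS, insert
vaddr=100: (0,6) in TLB -> HIT
vaddr=163: (1,2) not in TLB -> MISS, insert
vaddr=103: (0,6) in TLB -> HIT
vaddr=175: (1,2) in TLB -> HIT

Answer: MISS HIT MISS HIT HIT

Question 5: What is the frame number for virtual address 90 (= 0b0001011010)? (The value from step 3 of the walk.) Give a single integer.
vaddr = 90: l1_idx=0, l2_idx=5
L1[0] = 1; L2[1][5] = 63

Answer: 63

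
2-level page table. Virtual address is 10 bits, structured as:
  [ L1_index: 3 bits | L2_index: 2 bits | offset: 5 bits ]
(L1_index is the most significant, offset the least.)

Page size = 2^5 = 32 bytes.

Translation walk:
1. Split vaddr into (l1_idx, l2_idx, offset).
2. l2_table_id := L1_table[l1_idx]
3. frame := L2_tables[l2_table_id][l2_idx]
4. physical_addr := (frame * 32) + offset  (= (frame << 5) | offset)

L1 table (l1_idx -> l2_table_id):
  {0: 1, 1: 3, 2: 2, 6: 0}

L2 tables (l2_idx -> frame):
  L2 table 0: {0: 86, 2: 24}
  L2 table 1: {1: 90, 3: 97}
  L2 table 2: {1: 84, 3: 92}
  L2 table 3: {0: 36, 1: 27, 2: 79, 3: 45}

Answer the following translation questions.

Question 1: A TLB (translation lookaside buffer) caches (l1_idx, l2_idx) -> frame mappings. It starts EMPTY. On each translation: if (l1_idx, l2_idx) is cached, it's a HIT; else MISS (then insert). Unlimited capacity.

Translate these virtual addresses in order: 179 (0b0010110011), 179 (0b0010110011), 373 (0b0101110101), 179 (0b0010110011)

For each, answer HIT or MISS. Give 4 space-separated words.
vaddr=179: (1,1) not in TLB -> MISS, insert
vaddr=179: (1,1) in TLB -> HIT
vaddr=373: (2,3) not in TLB -> MISS, insert
vaddr=179: (1,1) in TLB -> HIT

Answer: MISS HIT MISS HIT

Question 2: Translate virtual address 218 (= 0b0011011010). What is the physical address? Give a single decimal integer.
vaddr = 218 = 0b0011011010
Split: l1_idx=1, l2_idx=2, offset=26
L1[1] = 3
L2[3][2] = 79
paddr = 79 * 32 + 26 = 2554

Answer: 2554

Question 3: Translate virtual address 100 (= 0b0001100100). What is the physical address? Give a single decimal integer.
Answer: 3108

Derivation:
vaddr = 100 = 0b0001100100
Split: l1_idx=0, l2_idx=3, offset=4
L1[0] = 1
L2[1][3] = 97
paddr = 97 * 32 + 4 = 3108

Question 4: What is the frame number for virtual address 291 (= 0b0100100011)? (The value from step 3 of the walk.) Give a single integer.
vaddr = 291: l1_idx=2, l2_idx=1
L1[2] = 2; L2[2][1] = 84

Answer: 84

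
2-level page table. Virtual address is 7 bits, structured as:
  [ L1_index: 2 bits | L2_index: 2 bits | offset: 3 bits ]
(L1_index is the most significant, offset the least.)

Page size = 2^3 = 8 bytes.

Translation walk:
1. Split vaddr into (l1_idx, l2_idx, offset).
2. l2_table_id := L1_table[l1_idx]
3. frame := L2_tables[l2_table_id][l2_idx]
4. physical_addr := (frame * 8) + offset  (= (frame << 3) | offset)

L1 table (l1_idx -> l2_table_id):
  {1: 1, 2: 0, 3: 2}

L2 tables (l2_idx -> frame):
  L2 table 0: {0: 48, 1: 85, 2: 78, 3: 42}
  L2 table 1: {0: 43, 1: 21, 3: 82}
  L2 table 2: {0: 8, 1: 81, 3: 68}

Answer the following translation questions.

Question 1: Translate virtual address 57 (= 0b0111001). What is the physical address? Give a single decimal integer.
Answer: 657

Derivation:
vaddr = 57 = 0b0111001
Split: l1_idx=1, l2_idx=3, offset=1
L1[1] = 1
L2[1][3] = 82
paddr = 82 * 8 + 1 = 657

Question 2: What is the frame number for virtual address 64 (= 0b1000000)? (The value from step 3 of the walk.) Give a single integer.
vaddr = 64: l1_idx=2, l2_idx=0
L1[2] = 0; L2[0][0] = 48

Answer: 48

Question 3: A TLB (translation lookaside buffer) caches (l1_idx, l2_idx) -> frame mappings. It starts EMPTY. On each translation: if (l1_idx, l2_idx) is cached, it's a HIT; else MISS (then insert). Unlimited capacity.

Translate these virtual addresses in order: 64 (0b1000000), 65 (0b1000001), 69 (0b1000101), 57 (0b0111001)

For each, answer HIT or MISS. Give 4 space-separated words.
Answer: MISS HIT HIT MISS

Derivation:
vaddr=64: (2,0) not in TLB -> MISS, insert
vaddr=65: (2,0) in TLB -> HIT
vaddr=69: (2,0) in TLB -> HIT
vaddr=57: (1,3) not in TLB -> MISS, insert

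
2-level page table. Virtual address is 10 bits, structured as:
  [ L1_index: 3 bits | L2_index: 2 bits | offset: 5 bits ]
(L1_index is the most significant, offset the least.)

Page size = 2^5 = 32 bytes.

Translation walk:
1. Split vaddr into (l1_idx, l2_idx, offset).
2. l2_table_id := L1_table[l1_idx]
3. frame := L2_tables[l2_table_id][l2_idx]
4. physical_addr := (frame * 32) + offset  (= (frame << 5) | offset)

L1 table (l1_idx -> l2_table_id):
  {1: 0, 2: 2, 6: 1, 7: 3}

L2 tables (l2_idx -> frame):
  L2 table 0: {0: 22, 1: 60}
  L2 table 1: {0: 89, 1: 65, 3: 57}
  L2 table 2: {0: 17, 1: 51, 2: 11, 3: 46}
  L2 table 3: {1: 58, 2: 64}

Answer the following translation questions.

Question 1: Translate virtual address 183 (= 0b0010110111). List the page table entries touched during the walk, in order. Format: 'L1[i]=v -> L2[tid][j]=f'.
vaddr = 183 = 0b0010110111
Split: l1_idx=1, l2_idx=1, offset=23

Answer: L1[1]=0 -> L2[0][1]=60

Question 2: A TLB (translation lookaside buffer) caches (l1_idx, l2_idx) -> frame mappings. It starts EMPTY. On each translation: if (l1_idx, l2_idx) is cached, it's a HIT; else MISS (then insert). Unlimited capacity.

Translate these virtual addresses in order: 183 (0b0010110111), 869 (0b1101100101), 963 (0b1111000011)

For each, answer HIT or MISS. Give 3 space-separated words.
vaddr=183: (1,1) not in TLB -> MISS, insert
vaddr=869: (6,3) not in TLB -> MISS, insert
vaddr=963: (7,2) not in TLB -> MISS, insert

Answer: MISS MISS MISS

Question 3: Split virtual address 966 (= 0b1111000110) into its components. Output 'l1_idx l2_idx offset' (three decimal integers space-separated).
vaddr = 966 = 0b1111000110
  top 3 bits -> l1_idx = 7
  next 2 bits -> l2_idx = 2
  bottom 5 bits -> offset = 6

Answer: 7 2 6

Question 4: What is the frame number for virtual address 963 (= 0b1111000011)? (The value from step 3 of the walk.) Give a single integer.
Answer: 64

Derivation:
vaddr = 963: l1_idx=7, l2_idx=2
L1[7] = 3; L2[3][2] = 64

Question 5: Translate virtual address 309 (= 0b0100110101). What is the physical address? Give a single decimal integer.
Answer: 1653

Derivation:
vaddr = 309 = 0b0100110101
Split: l1_idx=2, l2_idx=1, offset=21
L1[2] = 2
L2[2][1] = 51
paddr = 51 * 32 + 21 = 1653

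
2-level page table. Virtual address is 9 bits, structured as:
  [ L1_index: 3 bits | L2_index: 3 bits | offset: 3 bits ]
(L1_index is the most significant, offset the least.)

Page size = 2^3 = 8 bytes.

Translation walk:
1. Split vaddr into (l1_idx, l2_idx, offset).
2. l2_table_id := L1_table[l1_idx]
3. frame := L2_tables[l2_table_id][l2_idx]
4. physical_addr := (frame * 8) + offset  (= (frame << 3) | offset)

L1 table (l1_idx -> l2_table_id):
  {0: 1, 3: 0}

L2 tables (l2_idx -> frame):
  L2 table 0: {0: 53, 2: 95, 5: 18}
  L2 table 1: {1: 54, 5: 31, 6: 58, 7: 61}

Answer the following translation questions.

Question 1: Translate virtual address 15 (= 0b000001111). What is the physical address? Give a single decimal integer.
vaddr = 15 = 0b000001111
Split: l1_idx=0, l2_idx=1, offset=7
L1[0] = 1
L2[1][1] = 54
paddr = 54 * 8 + 7 = 439

Answer: 439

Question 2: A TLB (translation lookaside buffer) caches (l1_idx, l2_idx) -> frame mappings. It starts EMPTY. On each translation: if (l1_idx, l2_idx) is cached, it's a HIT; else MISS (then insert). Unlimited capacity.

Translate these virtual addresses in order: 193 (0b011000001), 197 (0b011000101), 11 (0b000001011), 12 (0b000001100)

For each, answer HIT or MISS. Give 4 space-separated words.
Answer: MISS HIT MISS HIT

Derivation:
vaddr=193: (3,0) not in TLB -> MISS, insert
vaddr=197: (3,0) in TLB -> HIT
vaddr=11: (0,1) not in TLB -> MISS, insert
vaddr=12: (0,1) in TLB -> HIT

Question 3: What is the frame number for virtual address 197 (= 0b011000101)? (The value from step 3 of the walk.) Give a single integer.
vaddr = 197: l1_idx=3, l2_idx=0
L1[3] = 0; L2[0][0] = 53

Answer: 53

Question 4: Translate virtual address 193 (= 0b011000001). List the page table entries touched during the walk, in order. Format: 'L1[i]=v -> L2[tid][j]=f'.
Answer: L1[3]=0 -> L2[0][0]=53

Derivation:
vaddr = 193 = 0b011000001
Split: l1_idx=3, l2_idx=0, offset=1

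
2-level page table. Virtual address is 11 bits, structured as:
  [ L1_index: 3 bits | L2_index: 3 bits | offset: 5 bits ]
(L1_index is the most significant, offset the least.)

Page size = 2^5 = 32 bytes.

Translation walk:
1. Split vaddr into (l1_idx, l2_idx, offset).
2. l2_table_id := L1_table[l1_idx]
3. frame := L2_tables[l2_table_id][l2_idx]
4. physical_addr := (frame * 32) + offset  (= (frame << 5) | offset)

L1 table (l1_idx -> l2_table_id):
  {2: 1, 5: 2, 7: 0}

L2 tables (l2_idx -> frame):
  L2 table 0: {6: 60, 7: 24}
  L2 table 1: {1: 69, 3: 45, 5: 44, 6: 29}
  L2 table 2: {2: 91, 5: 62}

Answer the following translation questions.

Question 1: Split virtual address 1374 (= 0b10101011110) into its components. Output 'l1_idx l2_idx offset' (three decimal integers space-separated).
Answer: 5 2 30

Derivation:
vaddr = 1374 = 0b10101011110
  top 3 bits -> l1_idx = 5
  next 3 bits -> l2_idx = 2
  bottom 5 bits -> offset = 30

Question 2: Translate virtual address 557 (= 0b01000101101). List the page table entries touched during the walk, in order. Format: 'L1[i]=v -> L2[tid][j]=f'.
vaddr = 557 = 0b01000101101
Split: l1_idx=2, l2_idx=1, offset=13

Answer: L1[2]=1 -> L2[1][1]=69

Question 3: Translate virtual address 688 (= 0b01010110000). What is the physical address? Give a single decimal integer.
vaddr = 688 = 0b01010110000
Split: l1_idx=2, l2_idx=5, offset=16
L1[2] = 1
L2[1][5] = 44
paddr = 44 * 32 + 16 = 1424

Answer: 1424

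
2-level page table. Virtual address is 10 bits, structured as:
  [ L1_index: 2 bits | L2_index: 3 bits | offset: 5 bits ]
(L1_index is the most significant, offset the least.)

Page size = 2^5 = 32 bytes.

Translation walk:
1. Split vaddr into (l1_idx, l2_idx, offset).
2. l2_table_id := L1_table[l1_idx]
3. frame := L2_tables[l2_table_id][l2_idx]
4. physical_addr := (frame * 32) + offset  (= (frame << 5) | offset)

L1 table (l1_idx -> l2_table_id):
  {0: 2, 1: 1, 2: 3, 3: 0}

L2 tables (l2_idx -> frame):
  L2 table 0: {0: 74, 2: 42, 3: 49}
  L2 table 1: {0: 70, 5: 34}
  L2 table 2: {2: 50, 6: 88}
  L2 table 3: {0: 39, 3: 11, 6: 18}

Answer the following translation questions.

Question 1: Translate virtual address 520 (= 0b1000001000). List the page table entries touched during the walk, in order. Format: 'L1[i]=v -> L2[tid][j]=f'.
Answer: L1[2]=3 -> L2[3][0]=39

Derivation:
vaddr = 520 = 0b1000001000
Split: l1_idx=2, l2_idx=0, offset=8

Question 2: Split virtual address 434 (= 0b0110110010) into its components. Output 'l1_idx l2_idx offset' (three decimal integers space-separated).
vaddr = 434 = 0b0110110010
  top 2 bits -> l1_idx = 1
  next 3 bits -> l2_idx = 5
  bottom 5 bits -> offset = 18

Answer: 1 5 18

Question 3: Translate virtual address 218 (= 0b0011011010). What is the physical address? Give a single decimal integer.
vaddr = 218 = 0b0011011010
Split: l1_idx=0, l2_idx=6, offset=26
L1[0] = 2
L2[2][6] = 88
paddr = 88 * 32 + 26 = 2842

Answer: 2842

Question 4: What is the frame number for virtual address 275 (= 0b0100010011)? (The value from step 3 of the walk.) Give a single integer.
vaddr = 275: l1_idx=1, l2_idx=0
L1[1] = 1; L2[1][0] = 70

Answer: 70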